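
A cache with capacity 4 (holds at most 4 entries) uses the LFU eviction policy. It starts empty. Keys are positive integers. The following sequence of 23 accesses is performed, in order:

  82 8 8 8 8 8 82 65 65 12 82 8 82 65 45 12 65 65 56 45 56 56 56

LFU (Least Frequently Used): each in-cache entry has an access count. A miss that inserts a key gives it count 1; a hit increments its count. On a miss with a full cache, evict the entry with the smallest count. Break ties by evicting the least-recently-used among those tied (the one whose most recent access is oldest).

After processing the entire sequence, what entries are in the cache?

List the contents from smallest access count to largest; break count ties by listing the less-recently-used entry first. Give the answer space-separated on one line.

LFU simulation (capacity=4):
  1. access 82: MISS. Cache: [82(c=1)]
  2. access 8: MISS. Cache: [82(c=1) 8(c=1)]
  3. access 8: HIT, count now 2. Cache: [82(c=1) 8(c=2)]
  4. access 8: HIT, count now 3. Cache: [82(c=1) 8(c=3)]
  5. access 8: HIT, count now 4. Cache: [82(c=1) 8(c=4)]
  6. access 8: HIT, count now 5. Cache: [82(c=1) 8(c=5)]
  7. access 82: HIT, count now 2. Cache: [82(c=2) 8(c=5)]
  8. access 65: MISS. Cache: [65(c=1) 82(c=2) 8(c=5)]
  9. access 65: HIT, count now 2. Cache: [82(c=2) 65(c=2) 8(c=5)]
  10. access 12: MISS. Cache: [12(c=1) 82(c=2) 65(c=2) 8(c=5)]
  11. access 82: HIT, count now 3. Cache: [12(c=1) 65(c=2) 82(c=3) 8(c=5)]
  12. access 8: HIT, count now 6. Cache: [12(c=1) 65(c=2) 82(c=3) 8(c=6)]
  13. access 82: HIT, count now 4. Cache: [12(c=1) 65(c=2) 82(c=4) 8(c=6)]
  14. access 65: HIT, count now 3. Cache: [12(c=1) 65(c=3) 82(c=4) 8(c=6)]
  15. access 45: MISS, evict 12(c=1). Cache: [45(c=1) 65(c=3) 82(c=4) 8(c=6)]
  16. access 12: MISS, evict 45(c=1). Cache: [12(c=1) 65(c=3) 82(c=4) 8(c=6)]
  17. access 65: HIT, count now 4. Cache: [12(c=1) 82(c=4) 65(c=4) 8(c=6)]
  18. access 65: HIT, count now 5. Cache: [12(c=1) 82(c=4) 65(c=5) 8(c=6)]
  19. access 56: MISS, evict 12(c=1). Cache: [56(c=1) 82(c=4) 65(c=5) 8(c=6)]
  20. access 45: MISS, evict 56(c=1). Cache: [45(c=1) 82(c=4) 65(c=5) 8(c=6)]
  21. access 56: MISS, evict 45(c=1). Cache: [56(c=1) 82(c=4) 65(c=5) 8(c=6)]
  22. access 56: HIT, count now 2. Cache: [56(c=2) 82(c=4) 65(c=5) 8(c=6)]
  23. access 56: HIT, count now 3. Cache: [56(c=3) 82(c=4) 65(c=5) 8(c=6)]
Total: 14 hits, 9 misses, 5 evictions

Answer: 56 82 65 8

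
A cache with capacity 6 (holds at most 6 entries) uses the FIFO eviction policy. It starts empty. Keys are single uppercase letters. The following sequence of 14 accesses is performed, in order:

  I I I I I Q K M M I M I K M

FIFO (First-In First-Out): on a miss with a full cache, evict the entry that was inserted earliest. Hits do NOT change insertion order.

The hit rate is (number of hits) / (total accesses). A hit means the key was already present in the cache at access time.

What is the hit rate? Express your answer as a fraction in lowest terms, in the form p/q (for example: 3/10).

Answer: 5/7

Derivation:
FIFO simulation (capacity=6):
  1. access I: MISS. Cache (old->new): [I]
  2. access I: HIT. Cache (old->new): [I]
  3. access I: HIT. Cache (old->new): [I]
  4. access I: HIT. Cache (old->new): [I]
  5. access I: HIT. Cache (old->new): [I]
  6. access Q: MISS. Cache (old->new): [I Q]
  7. access K: MISS. Cache (old->new): [I Q K]
  8. access M: MISS. Cache (old->new): [I Q K M]
  9. access M: HIT. Cache (old->new): [I Q K M]
  10. access I: HIT. Cache (old->new): [I Q K M]
  11. access M: HIT. Cache (old->new): [I Q K M]
  12. access I: HIT. Cache (old->new): [I Q K M]
  13. access K: HIT. Cache (old->new): [I Q K M]
  14. access M: HIT. Cache (old->new): [I Q K M]
Total: 10 hits, 4 misses, 0 evictions

Hit rate = 10/14 = 5/7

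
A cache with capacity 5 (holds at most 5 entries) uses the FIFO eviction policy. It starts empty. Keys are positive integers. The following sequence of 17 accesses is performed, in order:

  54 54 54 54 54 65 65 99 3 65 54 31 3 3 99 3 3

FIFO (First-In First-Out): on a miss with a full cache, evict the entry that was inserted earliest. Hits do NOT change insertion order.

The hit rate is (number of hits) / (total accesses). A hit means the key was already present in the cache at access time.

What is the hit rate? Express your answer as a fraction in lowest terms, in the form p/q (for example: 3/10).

Answer: 12/17

Derivation:
FIFO simulation (capacity=5):
  1. access 54: MISS. Cache (old->new): [54]
  2. access 54: HIT. Cache (old->new): [54]
  3. access 54: HIT. Cache (old->new): [54]
  4. access 54: HIT. Cache (old->new): [54]
  5. access 54: HIT. Cache (old->new): [54]
  6. access 65: MISS. Cache (old->new): [54 65]
  7. access 65: HIT. Cache (old->new): [54 65]
  8. access 99: MISS. Cache (old->new): [54 65 99]
  9. access 3: MISS. Cache (old->new): [54 65 99 3]
  10. access 65: HIT. Cache (old->new): [54 65 99 3]
  11. access 54: HIT. Cache (old->new): [54 65 99 3]
  12. access 31: MISS. Cache (old->new): [54 65 99 3 31]
  13. access 3: HIT. Cache (old->new): [54 65 99 3 31]
  14. access 3: HIT. Cache (old->new): [54 65 99 3 31]
  15. access 99: HIT. Cache (old->new): [54 65 99 3 31]
  16. access 3: HIT. Cache (old->new): [54 65 99 3 31]
  17. access 3: HIT. Cache (old->new): [54 65 99 3 31]
Total: 12 hits, 5 misses, 0 evictions

Hit rate = 12/17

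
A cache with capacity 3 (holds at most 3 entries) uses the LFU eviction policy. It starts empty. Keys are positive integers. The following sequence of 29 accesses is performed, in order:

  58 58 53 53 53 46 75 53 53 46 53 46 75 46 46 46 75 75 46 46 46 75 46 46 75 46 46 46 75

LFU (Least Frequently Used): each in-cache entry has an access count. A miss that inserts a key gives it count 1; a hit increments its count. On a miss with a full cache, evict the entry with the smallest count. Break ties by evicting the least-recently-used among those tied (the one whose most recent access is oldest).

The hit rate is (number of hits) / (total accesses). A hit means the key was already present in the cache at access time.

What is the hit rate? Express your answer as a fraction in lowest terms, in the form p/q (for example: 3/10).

Answer: 23/29

Derivation:
LFU simulation (capacity=3):
  1. access 58: MISS. Cache: [58(c=1)]
  2. access 58: HIT, count now 2. Cache: [58(c=2)]
  3. access 53: MISS. Cache: [53(c=1) 58(c=2)]
  4. access 53: HIT, count now 2. Cache: [58(c=2) 53(c=2)]
  5. access 53: HIT, count now 3. Cache: [58(c=2) 53(c=3)]
  6. access 46: MISS. Cache: [46(c=1) 58(c=2) 53(c=3)]
  7. access 75: MISS, evict 46(c=1). Cache: [75(c=1) 58(c=2) 53(c=3)]
  8. access 53: HIT, count now 4. Cache: [75(c=1) 58(c=2) 53(c=4)]
  9. access 53: HIT, count now 5. Cache: [75(c=1) 58(c=2) 53(c=5)]
  10. access 46: MISS, evict 75(c=1). Cache: [46(c=1) 58(c=2) 53(c=5)]
  11. access 53: HIT, count now 6. Cache: [46(c=1) 58(c=2) 53(c=6)]
  12. access 46: HIT, count now 2. Cache: [58(c=2) 46(c=2) 53(c=6)]
  13. access 75: MISS, evict 58(c=2). Cache: [75(c=1) 46(c=2) 53(c=6)]
  14. access 46: HIT, count now 3. Cache: [75(c=1) 46(c=3) 53(c=6)]
  15. access 46: HIT, count now 4. Cache: [75(c=1) 46(c=4) 53(c=6)]
  16. access 46: HIT, count now 5. Cache: [75(c=1) 46(c=5) 53(c=6)]
  17. access 75: HIT, count now 2. Cache: [75(c=2) 46(c=5) 53(c=6)]
  18. access 75: HIT, count now 3. Cache: [75(c=3) 46(c=5) 53(c=6)]
  19. access 46: HIT, count now 6. Cache: [75(c=3) 53(c=6) 46(c=6)]
  20. access 46: HIT, count now 7. Cache: [75(c=3) 53(c=6) 46(c=7)]
  21. access 46: HIT, count now 8. Cache: [75(c=3) 53(c=6) 46(c=8)]
  22. access 75: HIT, count now 4. Cache: [75(c=4) 53(c=6) 46(c=8)]
  23. access 46: HIT, count now 9. Cache: [75(c=4) 53(c=6) 46(c=9)]
  24. access 46: HIT, count now 10. Cache: [75(c=4) 53(c=6) 46(c=10)]
  25. access 75: HIT, count now 5. Cache: [75(c=5) 53(c=6) 46(c=10)]
  26. access 46: HIT, count now 11. Cache: [75(c=5) 53(c=6) 46(c=11)]
  27. access 46: HIT, count now 12. Cache: [75(c=5) 53(c=6) 46(c=12)]
  28. access 46: HIT, count now 13. Cache: [75(c=5) 53(c=6) 46(c=13)]
  29. access 75: HIT, count now 6. Cache: [53(c=6) 75(c=6) 46(c=13)]
Total: 23 hits, 6 misses, 3 evictions

Hit rate = 23/29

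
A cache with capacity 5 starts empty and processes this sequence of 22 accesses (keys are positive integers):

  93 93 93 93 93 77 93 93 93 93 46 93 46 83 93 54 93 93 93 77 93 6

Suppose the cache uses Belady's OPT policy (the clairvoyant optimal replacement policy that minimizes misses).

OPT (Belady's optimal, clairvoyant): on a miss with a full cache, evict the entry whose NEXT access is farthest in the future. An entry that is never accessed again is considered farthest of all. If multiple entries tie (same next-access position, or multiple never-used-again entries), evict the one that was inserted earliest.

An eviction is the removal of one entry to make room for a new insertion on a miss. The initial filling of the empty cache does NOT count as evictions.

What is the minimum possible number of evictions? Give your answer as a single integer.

Answer: 1

Derivation:
OPT (Belady) simulation (capacity=5):
  1. access 93: MISS. Cache: [93]
  2. access 93: HIT. Next use of 93: step 3. Cache: [93]
  3. access 93: HIT. Next use of 93: step 4. Cache: [93]
  4. access 93: HIT. Next use of 93: step 5. Cache: [93]
  5. access 93: HIT. Next use of 93: step 7. Cache: [93]
  6. access 77: MISS. Cache: [93 77]
  7. access 93: HIT. Next use of 93: step 8. Cache: [93 77]
  8. access 93: HIT. Next use of 93: step 9. Cache: [93 77]
  9. access 93: HIT. Next use of 93: step 10. Cache: [93 77]
  10. access 93: HIT. Next use of 93: step 12. Cache: [93 77]
  11. access 46: MISS. Cache: [93 77 46]
  12. access 93: HIT. Next use of 93: step 15. Cache: [93 77 46]
  13. access 46: HIT. Next use of 46: never. Cache: [93 77 46]
  14. access 83: MISS. Cache: [93 77 46 83]
  15. access 93: HIT. Next use of 93: step 17. Cache: [93 77 46 83]
  16. access 54: MISS. Cache: [93 77 46 83 54]
  17. access 93: HIT. Next use of 93: step 18. Cache: [93 77 46 83 54]
  18. access 93: HIT. Next use of 93: step 19. Cache: [93 77 46 83 54]
  19. access 93: HIT. Next use of 93: step 21. Cache: [93 77 46 83 54]
  20. access 77: HIT. Next use of 77: never. Cache: [93 77 46 83 54]
  21. access 93: HIT. Next use of 93: never. Cache: [93 77 46 83 54]
  22. access 6: MISS, evict 93 (next use: never). Cache: [77 46 83 54 6]
Total: 16 hits, 6 misses, 1 evictions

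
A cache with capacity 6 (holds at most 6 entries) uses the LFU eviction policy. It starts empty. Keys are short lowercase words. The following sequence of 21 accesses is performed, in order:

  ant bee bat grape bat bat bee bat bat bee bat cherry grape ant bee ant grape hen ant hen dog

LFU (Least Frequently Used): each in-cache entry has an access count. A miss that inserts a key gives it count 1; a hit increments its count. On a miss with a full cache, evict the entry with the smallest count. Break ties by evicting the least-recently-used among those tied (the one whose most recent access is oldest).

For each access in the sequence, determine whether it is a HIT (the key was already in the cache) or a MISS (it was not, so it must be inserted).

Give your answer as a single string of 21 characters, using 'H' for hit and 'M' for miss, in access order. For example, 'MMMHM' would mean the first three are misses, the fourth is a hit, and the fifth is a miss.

Answer: MMMMHHHHHHHMHHHHHMHHM

Derivation:
LFU simulation (capacity=6):
  1. access ant: MISS. Cache: [ant(c=1)]
  2. access bee: MISS. Cache: [ant(c=1) bee(c=1)]
  3. access bat: MISS. Cache: [ant(c=1) bee(c=1) bat(c=1)]
  4. access grape: MISS. Cache: [ant(c=1) bee(c=1) bat(c=1) grape(c=1)]
  5. access bat: HIT, count now 2. Cache: [ant(c=1) bee(c=1) grape(c=1) bat(c=2)]
  6. access bat: HIT, count now 3. Cache: [ant(c=1) bee(c=1) grape(c=1) bat(c=3)]
  7. access bee: HIT, count now 2. Cache: [ant(c=1) grape(c=1) bee(c=2) bat(c=3)]
  8. access bat: HIT, count now 4. Cache: [ant(c=1) grape(c=1) bee(c=2) bat(c=4)]
  9. access bat: HIT, count now 5. Cache: [ant(c=1) grape(c=1) bee(c=2) bat(c=5)]
  10. access bee: HIT, count now 3. Cache: [ant(c=1) grape(c=1) bee(c=3) bat(c=5)]
  11. access bat: HIT, count now 6. Cache: [ant(c=1) grape(c=1) bee(c=3) bat(c=6)]
  12. access cherry: MISS. Cache: [ant(c=1) grape(c=1) cherry(c=1) bee(c=3) bat(c=6)]
  13. access grape: HIT, count now 2. Cache: [ant(c=1) cherry(c=1) grape(c=2) bee(c=3) bat(c=6)]
  14. access ant: HIT, count now 2. Cache: [cherry(c=1) grape(c=2) ant(c=2) bee(c=3) bat(c=6)]
  15. access bee: HIT, count now 4. Cache: [cherry(c=1) grape(c=2) ant(c=2) bee(c=4) bat(c=6)]
  16. access ant: HIT, count now 3. Cache: [cherry(c=1) grape(c=2) ant(c=3) bee(c=4) bat(c=6)]
  17. access grape: HIT, count now 3. Cache: [cherry(c=1) ant(c=3) grape(c=3) bee(c=4) bat(c=6)]
  18. access hen: MISS. Cache: [cherry(c=1) hen(c=1) ant(c=3) grape(c=3) bee(c=4) bat(c=6)]
  19. access ant: HIT, count now 4. Cache: [cherry(c=1) hen(c=1) grape(c=3) bee(c=4) ant(c=4) bat(c=6)]
  20. access hen: HIT, count now 2. Cache: [cherry(c=1) hen(c=2) grape(c=3) bee(c=4) ant(c=4) bat(c=6)]
  21. access dog: MISS, evict cherry(c=1). Cache: [dog(c=1) hen(c=2) grape(c=3) bee(c=4) ant(c=4) bat(c=6)]
Total: 14 hits, 7 misses, 1 evictions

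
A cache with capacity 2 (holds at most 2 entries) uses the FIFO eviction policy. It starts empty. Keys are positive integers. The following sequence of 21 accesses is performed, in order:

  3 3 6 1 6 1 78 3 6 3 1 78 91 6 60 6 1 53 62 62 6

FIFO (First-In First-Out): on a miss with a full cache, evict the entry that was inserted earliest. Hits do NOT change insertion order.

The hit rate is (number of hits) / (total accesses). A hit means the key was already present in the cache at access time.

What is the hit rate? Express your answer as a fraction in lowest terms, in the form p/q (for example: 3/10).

Answer: 2/7

Derivation:
FIFO simulation (capacity=2):
  1. access 3: MISS. Cache (old->new): [3]
  2. access 3: HIT. Cache (old->new): [3]
  3. access 6: MISS. Cache (old->new): [3 6]
  4. access 1: MISS, evict 3. Cache (old->new): [6 1]
  5. access 6: HIT. Cache (old->new): [6 1]
  6. access 1: HIT. Cache (old->new): [6 1]
  7. access 78: MISS, evict 6. Cache (old->new): [1 78]
  8. access 3: MISS, evict 1. Cache (old->new): [78 3]
  9. access 6: MISS, evict 78. Cache (old->new): [3 6]
  10. access 3: HIT. Cache (old->new): [3 6]
  11. access 1: MISS, evict 3. Cache (old->new): [6 1]
  12. access 78: MISS, evict 6. Cache (old->new): [1 78]
  13. access 91: MISS, evict 1. Cache (old->new): [78 91]
  14. access 6: MISS, evict 78. Cache (old->new): [91 6]
  15. access 60: MISS, evict 91. Cache (old->new): [6 60]
  16. access 6: HIT. Cache (old->new): [6 60]
  17. access 1: MISS, evict 6. Cache (old->new): [60 1]
  18. access 53: MISS, evict 60. Cache (old->new): [1 53]
  19. access 62: MISS, evict 1. Cache (old->new): [53 62]
  20. access 62: HIT. Cache (old->new): [53 62]
  21. access 6: MISS, evict 53. Cache (old->new): [62 6]
Total: 6 hits, 15 misses, 13 evictions

Hit rate = 6/21 = 2/7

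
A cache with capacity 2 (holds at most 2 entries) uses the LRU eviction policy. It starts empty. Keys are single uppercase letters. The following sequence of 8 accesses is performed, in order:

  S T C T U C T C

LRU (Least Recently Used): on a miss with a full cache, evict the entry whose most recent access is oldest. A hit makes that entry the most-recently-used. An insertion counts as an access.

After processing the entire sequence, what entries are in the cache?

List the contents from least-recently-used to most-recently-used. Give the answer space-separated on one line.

LRU simulation (capacity=2):
  1. access S: MISS. Cache (LRU->MRU): [S]
  2. access T: MISS. Cache (LRU->MRU): [S T]
  3. access C: MISS, evict S. Cache (LRU->MRU): [T C]
  4. access T: HIT. Cache (LRU->MRU): [C T]
  5. access U: MISS, evict C. Cache (LRU->MRU): [T U]
  6. access C: MISS, evict T. Cache (LRU->MRU): [U C]
  7. access T: MISS, evict U. Cache (LRU->MRU): [C T]
  8. access C: HIT. Cache (LRU->MRU): [T C]
Total: 2 hits, 6 misses, 4 evictions

Answer: T C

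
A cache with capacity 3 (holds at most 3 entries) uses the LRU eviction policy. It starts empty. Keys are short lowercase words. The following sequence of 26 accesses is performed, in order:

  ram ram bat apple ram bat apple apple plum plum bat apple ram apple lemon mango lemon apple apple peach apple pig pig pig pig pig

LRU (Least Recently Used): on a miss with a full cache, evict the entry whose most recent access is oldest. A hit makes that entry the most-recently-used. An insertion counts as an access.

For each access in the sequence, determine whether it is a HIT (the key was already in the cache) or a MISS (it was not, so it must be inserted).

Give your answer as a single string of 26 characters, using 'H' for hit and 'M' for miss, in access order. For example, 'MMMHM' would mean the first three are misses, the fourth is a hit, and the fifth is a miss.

LRU simulation (capacity=3):
  1. access ram: MISS. Cache (LRU->MRU): [ram]
  2. access ram: HIT. Cache (LRU->MRU): [ram]
  3. access bat: MISS. Cache (LRU->MRU): [ram bat]
  4. access apple: MISS. Cache (LRU->MRU): [ram bat apple]
  5. access ram: HIT. Cache (LRU->MRU): [bat apple ram]
  6. access bat: HIT. Cache (LRU->MRU): [apple ram bat]
  7. access apple: HIT. Cache (LRU->MRU): [ram bat apple]
  8. access apple: HIT. Cache (LRU->MRU): [ram bat apple]
  9. access plum: MISS, evict ram. Cache (LRU->MRU): [bat apple plum]
  10. access plum: HIT. Cache (LRU->MRU): [bat apple plum]
  11. access bat: HIT. Cache (LRU->MRU): [apple plum bat]
  12. access apple: HIT. Cache (LRU->MRU): [plum bat apple]
  13. access ram: MISS, evict plum. Cache (LRU->MRU): [bat apple ram]
  14. access apple: HIT. Cache (LRU->MRU): [bat ram apple]
  15. access lemon: MISS, evict bat. Cache (LRU->MRU): [ram apple lemon]
  16. access mango: MISS, evict ram. Cache (LRU->MRU): [apple lemon mango]
  17. access lemon: HIT. Cache (LRU->MRU): [apple mango lemon]
  18. access apple: HIT. Cache (LRU->MRU): [mango lemon apple]
  19. access apple: HIT. Cache (LRU->MRU): [mango lemon apple]
  20. access peach: MISS, evict mango. Cache (LRU->MRU): [lemon apple peach]
  21. access apple: HIT. Cache (LRU->MRU): [lemon peach apple]
  22. access pig: MISS, evict lemon. Cache (LRU->MRU): [peach apple pig]
  23. access pig: HIT. Cache (LRU->MRU): [peach apple pig]
  24. access pig: HIT. Cache (LRU->MRU): [peach apple pig]
  25. access pig: HIT. Cache (LRU->MRU): [peach apple pig]
  26. access pig: HIT. Cache (LRU->MRU): [peach apple pig]
Total: 17 hits, 9 misses, 6 evictions

Answer: MHMMHHHHMHHHMHMMHHHMHMHHHH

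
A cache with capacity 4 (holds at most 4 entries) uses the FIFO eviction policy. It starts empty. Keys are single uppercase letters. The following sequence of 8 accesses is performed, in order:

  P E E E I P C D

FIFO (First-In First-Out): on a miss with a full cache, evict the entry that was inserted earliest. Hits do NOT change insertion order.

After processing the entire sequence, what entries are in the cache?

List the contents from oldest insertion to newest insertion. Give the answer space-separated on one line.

Answer: E I C D

Derivation:
FIFO simulation (capacity=4):
  1. access P: MISS. Cache (old->new): [P]
  2. access E: MISS. Cache (old->new): [P E]
  3. access E: HIT. Cache (old->new): [P E]
  4. access E: HIT. Cache (old->new): [P E]
  5. access I: MISS. Cache (old->new): [P E I]
  6. access P: HIT. Cache (old->new): [P E I]
  7. access C: MISS. Cache (old->new): [P E I C]
  8. access D: MISS, evict P. Cache (old->new): [E I C D]
Total: 3 hits, 5 misses, 1 evictions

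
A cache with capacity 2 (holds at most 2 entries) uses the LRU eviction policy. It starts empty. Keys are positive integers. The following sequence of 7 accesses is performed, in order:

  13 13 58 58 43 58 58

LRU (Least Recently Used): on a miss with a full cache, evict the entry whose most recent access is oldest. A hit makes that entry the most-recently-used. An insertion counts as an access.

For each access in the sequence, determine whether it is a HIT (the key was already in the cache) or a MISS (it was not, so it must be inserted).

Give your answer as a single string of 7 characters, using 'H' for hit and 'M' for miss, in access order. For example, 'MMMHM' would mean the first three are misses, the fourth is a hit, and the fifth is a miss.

Answer: MHMHMHH

Derivation:
LRU simulation (capacity=2):
  1. access 13: MISS. Cache (LRU->MRU): [13]
  2. access 13: HIT. Cache (LRU->MRU): [13]
  3. access 58: MISS. Cache (LRU->MRU): [13 58]
  4. access 58: HIT. Cache (LRU->MRU): [13 58]
  5. access 43: MISS, evict 13. Cache (LRU->MRU): [58 43]
  6. access 58: HIT. Cache (LRU->MRU): [43 58]
  7. access 58: HIT. Cache (LRU->MRU): [43 58]
Total: 4 hits, 3 misses, 1 evictions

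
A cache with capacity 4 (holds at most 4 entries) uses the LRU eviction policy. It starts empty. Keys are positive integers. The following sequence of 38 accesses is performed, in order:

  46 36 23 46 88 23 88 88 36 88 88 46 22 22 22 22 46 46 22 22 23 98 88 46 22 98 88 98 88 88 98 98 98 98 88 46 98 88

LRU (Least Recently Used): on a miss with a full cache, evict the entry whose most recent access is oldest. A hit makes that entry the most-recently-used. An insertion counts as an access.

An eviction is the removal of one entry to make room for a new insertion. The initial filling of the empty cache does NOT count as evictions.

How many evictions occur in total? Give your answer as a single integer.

LRU simulation (capacity=4):
  1. access 46: MISS. Cache (LRU->MRU): [46]
  2. access 36: MISS. Cache (LRU->MRU): [46 36]
  3. access 23: MISS. Cache (LRU->MRU): [46 36 23]
  4. access 46: HIT. Cache (LRU->MRU): [36 23 46]
  5. access 88: MISS. Cache (LRU->MRU): [36 23 46 88]
  6. access 23: HIT. Cache (LRU->MRU): [36 46 88 23]
  7. access 88: HIT. Cache (LRU->MRU): [36 46 23 88]
  8. access 88: HIT. Cache (LRU->MRU): [36 46 23 88]
  9. access 36: HIT. Cache (LRU->MRU): [46 23 88 36]
  10. access 88: HIT. Cache (LRU->MRU): [46 23 36 88]
  11. access 88: HIT. Cache (LRU->MRU): [46 23 36 88]
  12. access 46: HIT. Cache (LRU->MRU): [23 36 88 46]
  13. access 22: MISS, evict 23. Cache (LRU->MRU): [36 88 46 22]
  14. access 22: HIT. Cache (LRU->MRU): [36 88 46 22]
  15. access 22: HIT. Cache (LRU->MRU): [36 88 46 22]
  16. access 22: HIT. Cache (LRU->MRU): [36 88 46 22]
  17. access 46: HIT. Cache (LRU->MRU): [36 88 22 46]
  18. access 46: HIT. Cache (LRU->MRU): [36 88 22 46]
  19. access 22: HIT. Cache (LRU->MRU): [36 88 46 22]
  20. access 22: HIT. Cache (LRU->MRU): [36 88 46 22]
  21. access 23: MISS, evict 36. Cache (LRU->MRU): [88 46 22 23]
  22. access 98: MISS, evict 88. Cache (LRU->MRU): [46 22 23 98]
  23. access 88: MISS, evict 46. Cache (LRU->MRU): [22 23 98 88]
  24. access 46: MISS, evict 22. Cache (LRU->MRU): [23 98 88 46]
  25. access 22: MISS, evict 23. Cache (LRU->MRU): [98 88 46 22]
  26. access 98: HIT. Cache (LRU->MRU): [88 46 22 98]
  27. access 88: HIT. Cache (LRU->MRU): [46 22 98 88]
  28. access 98: HIT. Cache (LRU->MRU): [46 22 88 98]
  29. access 88: HIT. Cache (LRU->MRU): [46 22 98 88]
  30. access 88: HIT. Cache (LRU->MRU): [46 22 98 88]
  31. access 98: HIT. Cache (LRU->MRU): [46 22 88 98]
  32. access 98: HIT. Cache (LRU->MRU): [46 22 88 98]
  33. access 98: HIT. Cache (LRU->MRU): [46 22 88 98]
  34. access 98: HIT. Cache (LRU->MRU): [46 22 88 98]
  35. access 88: HIT. Cache (LRU->MRU): [46 22 98 88]
  36. access 46: HIT. Cache (LRU->MRU): [22 98 88 46]
  37. access 98: HIT. Cache (LRU->MRU): [22 88 46 98]
  38. access 88: HIT. Cache (LRU->MRU): [22 46 98 88]
Total: 28 hits, 10 misses, 6 evictions

Answer: 6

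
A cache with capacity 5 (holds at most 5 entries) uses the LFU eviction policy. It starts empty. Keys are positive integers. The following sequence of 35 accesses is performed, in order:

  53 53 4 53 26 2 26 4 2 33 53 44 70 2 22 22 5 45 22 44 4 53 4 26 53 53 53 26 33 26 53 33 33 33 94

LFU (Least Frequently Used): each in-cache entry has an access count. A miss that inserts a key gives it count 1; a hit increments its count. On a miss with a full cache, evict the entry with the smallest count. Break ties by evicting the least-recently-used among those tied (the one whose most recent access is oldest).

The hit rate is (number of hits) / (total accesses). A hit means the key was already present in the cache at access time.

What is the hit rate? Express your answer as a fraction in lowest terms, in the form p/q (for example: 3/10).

LFU simulation (capacity=5):
  1. access 53: MISS. Cache: [53(c=1)]
  2. access 53: HIT, count now 2. Cache: [53(c=2)]
  3. access 4: MISS. Cache: [4(c=1) 53(c=2)]
  4. access 53: HIT, count now 3. Cache: [4(c=1) 53(c=3)]
  5. access 26: MISS. Cache: [4(c=1) 26(c=1) 53(c=3)]
  6. access 2: MISS. Cache: [4(c=1) 26(c=1) 2(c=1) 53(c=3)]
  7. access 26: HIT, count now 2. Cache: [4(c=1) 2(c=1) 26(c=2) 53(c=3)]
  8. access 4: HIT, count now 2. Cache: [2(c=1) 26(c=2) 4(c=2) 53(c=3)]
  9. access 2: HIT, count now 2. Cache: [26(c=2) 4(c=2) 2(c=2) 53(c=3)]
  10. access 33: MISS. Cache: [33(c=1) 26(c=2) 4(c=2) 2(c=2) 53(c=3)]
  11. access 53: HIT, count now 4. Cache: [33(c=1) 26(c=2) 4(c=2) 2(c=2) 53(c=4)]
  12. access 44: MISS, evict 33(c=1). Cache: [44(c=1) 26(c=2) 4(c=2) 2(c=2) 53(c=4)]
  13. access 70: MISS, evict 44(c=1). Cache: [70(c=1) 26(c=2) 4(c=2) 2(c=2) 53(c=4)]
  14. access 2: HIT, count now 3. Cache: [70(c=1) 26(c=2) 4(c=2) 2(c=3) 53(c=4)]
  15. access 22: MISS, evict 70(c=1). Cache: [22(c=1) 26(c=2) 4(c=2) 2(c=3) 53(c=4)]
  16. access 22: HIT, count now 2. Cache: [26(c=2) 4(c=2) 22(c=2) 2(c=3) 53(c=4)]
  17. access 5: MISS, evict 26(c=2). Cache: [5(c=1) 4(c=2) 22(c=2) 2(c=3) 53(c=4)]
  18. access 45: MISS, evict 5(c=1). Cache: [45(c=1) 4(c=2) 22(c=2) 2(c=3) 53(c=4)]
  19. access 22: HIT, count now 3. Cache: [45(c=1) 4(c=2) 2(c=3) 22(c=3) 53(c=4)]
  20. access 44: MISS, evict 45(c=1). Cache: [44(c=1) 4(c=2) 2(c=3) 22(c=3) 53(c=4)]
  21. access 4: HIT, count now 3. Cache: [44(c=1) 2(c=3) 22(c=3) 4(c=3) 53(c=4)]
  22. access 53: HIT, count now 5. Cache: [44(c=1) 2(c=3) 22(c=3) 4(c=3) 53(c=5)]
  23. access 4: HIT, count now 4. Cache: [44(c=1) 2(c=3) 22(c=3) 4(c=4) 53(c=5)]
  24. access 26: MISS, evict 44(c=1). Cache: [26(c=1) 2(c=3) 22(c=3) 4(c=4) 53(c=5)]
  25. access 53: HIT, count now 6. Cache: [26(c=1) 2(c=3) 22(c=3) 4(c=4) 53(c=6)]
  26. access 53: HIT, count now 7. Cache: [26(c=1) 2(c=3) 22(c=3) 4(c=4) 53(c=7)]
  27. access 53: HIT, count now 8. Cache: [26(c=1) 2(c=3) 22(c=3) 4(c=4) 53(c=8)]
  28. access 26: HIT, count now 2. Cache: [26(c=2) 2(c=3) 22(c=3) 4(c=4) 53(c=8)]
  29. access 33: MISS, evict 26(c=2). Cache: [33(c=1) 2(c=3) 22(c=3) 4(c=4) 53(c=8)]
  30. access 26: MISS, evict 33(c=1). Cache: [26(c=1) 2(c=3) 22(c=3) 4(c=4) 53(c=8)]
  31. access 53: HIT, count now 9. Cache: [26(c=1) 2(c=3) 22(c=3) 4(c=4) 53(c=9)]
  32. access 33: MISS, evict 26(c=1). Cache: [33(c=1) 2(c=3) 22(c=3) 4(c=4) 53(c=9)]
  33. access 33: HIT, count now 2. Cache: [33(c=2) 2(c=3) 22(c=3) 4(c=4) 53(c=9)]
  34. access 33: HIT, count now 3. Cache: [2(c=3) 22(c=3) 33(c=3) 4(c=4) 53(c=9)]
  35. access 94: MISS, evict 2(c=3). Cache: [94(c=1) 22(c=3) 33(c=3) 4(c=4) 53(c=9)]
Total: 19 hits, 16 misses, 11 evictions

Hit rate = 19/35

Answer: 19/35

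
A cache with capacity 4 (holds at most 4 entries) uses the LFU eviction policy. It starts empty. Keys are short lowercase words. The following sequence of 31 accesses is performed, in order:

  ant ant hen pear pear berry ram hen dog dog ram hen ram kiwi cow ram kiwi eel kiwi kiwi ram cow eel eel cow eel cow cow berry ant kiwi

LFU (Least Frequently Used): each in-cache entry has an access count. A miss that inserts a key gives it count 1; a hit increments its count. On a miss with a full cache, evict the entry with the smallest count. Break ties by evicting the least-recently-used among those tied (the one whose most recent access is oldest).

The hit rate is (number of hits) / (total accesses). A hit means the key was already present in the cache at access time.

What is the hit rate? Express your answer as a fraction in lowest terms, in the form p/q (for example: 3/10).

LFU simulation (capacity=4):
  1. access ant: MISS. Cache: [ant(c=1)]
  2. access ant: HIT, count now 2. Cache: [ant(c=2)]
  3. access hen: MISS. Cache: [hen(c=1) ant(c=2)]
  4. access pear: MISS. Cache: [hen(c=1) pear(c=1) ant(c=2)]
  5. access pear: HIT, count now 2. Cache: [hen(c=1) ant(c=2) pear(c=2)]
  6. access berry: MISS. Cache: [hen(c=1) berry(c=1) ant(c=2) pear(c=2)]
  7. access ram: MISS, evict hen(c=1). Cache: [berry(c=1) ram(c=1) ant(c=2) pear(c=2)]
  8. access hen: MISS, evict berry(c=1). Cache: [ram(c=1) hen(c=1) ant(c=2) pear(c=2)]
  9. access dog: MISS, evict ram(c=1). Cache: [hen(c=1) dog(c=1) ant(c=2) pear(c=2)]
  10. access dog: HIT, count now 2. Cache: [hen(c=1) ant(c=2) pear(c=2) dog(c=2)]
  11. access ram: MISS, evict hen(c=1). Cache: [ram(c=1) ant(c=2) pear(c=2) dog(c=2)]
  12. access hen: MISS, evict ram(c=1). Cache: [hen(c=1) ant(c=2) pear(c=2) dog(c=2)]
  13. access ram: MISS, evict hen(c=1). Cache: [ram(c=1) ant(c=2) pear(c=2) dog(c=2)]
  14. access kiwi: MISS, evict ram(c=1). Cache: [kiwi(c=1) ant(c=2) pear(c=2) dog(c=2)]
  15. access cow: MISS, evict kiwi(c=1). Cache: [cow(c=1) ant(c=2) pear(c=2) dog(c=2)]
  16. access ram: MISS, evict cow(c=1). Cache: [ram(c=1) ant(c=2) pear(c=2) dog(c=2)]
  17. access kiwi: MISS, evict ram(c=1). Cache: [kiwi(c=1) ant(c=2) pear(c=2) dog(c=2)]
  18. access eel: MISS, evict kiwi(c=1). Cache: [eel(c=1) ant(c=2) pear(c=2) dog(c=2)]
  19. access kiwi: MISS, evict eel(c=1). Cache: [kiwi(c=1) ant(c=2) pear(c=2) dog(c=2)]
  20. access kiwi: HIT, count now 2. Cache: [ant(c=2) pear(c=2) dog(c=2) kiwi(c=2)]
  21. access ram: MISS, evict ant(c=2). Cache: [ram(c=1) pear(c=2) dog(c=2) kiwi(c=2)]
  22. access cow: MISS, evict ram(c=1). Cache: [cow(c=1) pear(c=2) dog(c=2) kiwi(c=2)]
  23. access eel: MISS, evict cow(c=1). Cache: [eel(c=1) pear(c=2) dog(c=2) kiwi(c=2)]
  24. access eel: HIT, count now 2. Cache: [pear(c=2) dog(c=2) kiwi(c=2) eel(c=2)]
  25. access cow: MISS, evict pear(c=2). Cache: [cow(c=1) dog(c=2) kiwi(c=2) eel(c=2)]
  26. access eel: HIT, count now 3. Cache: [cow(c=1) dog(c=2) kiwi(c=2) eel(c=3)]
  27. access cow: HIT, count now 2. Cache: [dog(c=2) kiwi(c=2) cow(c=2) eel(c=3)]
  28. access cow: HIT, count now 3. Cache: [dog(c=2) kiwi(c=2) eel(c=3) cow(c=3)]
  29. access berry: MISS, evict dog(c=2). Cache: [berry(c=1) kiwi(c=2) eel(c=3) cow(c=3)]
  30. access ant: MISS, evict berry(c=1). Cache: [ant(c=1) kiwi(c=2) eel(c=3) cow(c=3)]
  31. access kiwi: HIT, count now 3. Cache: [ant(c=1) eel(c=3) cow(c=3) kiwi(c=3)]
Total: 9 hits, 22 misses, 18 evictions

Hit rate = 9/31

Answer: 9/31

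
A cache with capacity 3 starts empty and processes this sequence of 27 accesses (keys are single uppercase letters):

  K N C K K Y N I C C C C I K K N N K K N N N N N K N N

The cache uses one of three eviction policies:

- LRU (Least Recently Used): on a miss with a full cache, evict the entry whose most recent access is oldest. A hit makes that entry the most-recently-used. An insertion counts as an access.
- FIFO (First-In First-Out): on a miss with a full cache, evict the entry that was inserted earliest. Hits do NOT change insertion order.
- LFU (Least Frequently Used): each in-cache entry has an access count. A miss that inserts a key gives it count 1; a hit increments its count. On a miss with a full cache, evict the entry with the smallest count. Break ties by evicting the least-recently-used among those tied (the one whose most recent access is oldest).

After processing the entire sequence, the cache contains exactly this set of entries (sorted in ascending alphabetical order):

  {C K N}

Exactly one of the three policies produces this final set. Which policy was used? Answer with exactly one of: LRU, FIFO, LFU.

Simulating under each policy and comparing final sets:
  LRU: final set = {I K N} -> differs
  FIFO: final set = {I K N} -> differs
  LFU: final set = {C K N} -> MATCHES target
Only LFU produces the target set.

Answer: LFU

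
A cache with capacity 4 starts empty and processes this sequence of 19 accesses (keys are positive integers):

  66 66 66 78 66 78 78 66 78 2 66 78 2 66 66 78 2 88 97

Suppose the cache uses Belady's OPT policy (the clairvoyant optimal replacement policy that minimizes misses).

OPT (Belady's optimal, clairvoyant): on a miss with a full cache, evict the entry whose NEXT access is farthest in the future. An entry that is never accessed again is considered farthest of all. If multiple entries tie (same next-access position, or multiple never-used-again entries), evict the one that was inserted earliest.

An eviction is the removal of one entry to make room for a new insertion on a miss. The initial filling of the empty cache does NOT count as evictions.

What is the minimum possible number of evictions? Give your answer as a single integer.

Answer: 1

Derivation:
OPT (Belady) simulation (capacity=4):
  1. access 66: MISS. Cache: [66]
  2. access 66: HIT. Next use of 66: step 3. Cache: [66]
  3. access 66: HIT. Next use of 66: step 5. Cache: [66]
  4. access 78: MISS. Cache: [66 78]
  5. access 66: HIT. Next use of 66: step 8. Cache: [66 78]
  6. access 78: HIT. Next use of 78: step 7. Cache: [66 78]
  7. access 78: HIT. Next use of 78: step 9. Cache: [66 78]
  8. access 66: HIT. Next use of 66: step 11. Cache: [66 78]
  9. access 78: HIT. Next use of 78: step 12. Cache: [66 78]
  10. access 2: MISS. Cache: [66 78 2]
  11. access 66: HIT. Next use of 66: step 14. Cache: [66 78 2]
  12. access 78: HIT. Next use of 78: step 16. Cache: [66 78 2]
  13. access 2: HIT. Next use of 2: step 17. Cache: [66 78 2]
  14. access 66: HIT. Next use of 66: step 15. Cache: [66 78 2]
  15. access 66: HIT. Next use of 66: never. Cache: [66 78 2]
  16. access 78: HIT. Next use of 78: never. Cache: [66 78 2]
  17. access 2: HIT. Next use of 2: never. Cache: [66 78 2]
  18. access 88: MISS. Cache: [66 78 2 88]
  19. access 97: MISS, evict 66 (next use: never). Cache: [78 2 88 97]
Total: 14 hits, 5 misses, 1 evictions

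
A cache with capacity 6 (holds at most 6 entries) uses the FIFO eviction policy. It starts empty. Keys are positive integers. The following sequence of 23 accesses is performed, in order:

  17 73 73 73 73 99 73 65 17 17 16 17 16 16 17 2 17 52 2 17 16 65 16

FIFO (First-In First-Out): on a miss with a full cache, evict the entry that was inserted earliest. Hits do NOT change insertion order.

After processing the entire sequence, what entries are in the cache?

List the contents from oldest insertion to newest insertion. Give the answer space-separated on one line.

Answer: 99 65 16 2 52 17

Derivation:
FIFO simulation (capacity=6):
  1. access 17: MISS. Cache (old->new): [17]
  2. access 73: MISS. Cache (old->new): [17 73]
  3. access 73: HIT. Cache (old->new): [17 73]
  4. access 73: HIT. Cache (old->new): [17 73]
  5. access 73: HIT. Cache (old->new): [17 73]
  6. access 99: MISS. Cache (old->new): [17 73 99]
  7. access 73: HIT. Cache (old->new): [17 73 99]
  8. access 65: MISS. Cache (old->new): [17 73 99 65]
  9. access 17: HIT. Cache (old->new): [17 73 99 65]
  10. access 17: HIT. Cache (old->new): [17 73 99 65]
  11. access 16: MISS. Cache (old->new): [17 73 99 65 16]
  12. access 17: HIT. Cache (old->new): [17 73 99 65 16]
  13. access 16: HIT. Cache (old->new): [17 73 99 65 16]
  14. access 16: HIT. Cache (old->new): [17 73 99 65 16]
  15. access 17: HIT. Cache (old->new): [17 73 99 65 16]
  16. access 2: MISS. Cache (old->new): [17 73 99 65 16 2]
  17. access 17: HIT. Cache (old->new): [17 73 99 65 16 2]
  18. access 52: MISS, evict 17. Cache (old->new): [73 99 65 16 2 52]
  19. access 2: HIT. Cache (old->new): [73 99 65 16 2 52]
  20. access 17: MISS, evict 73. Cache (old->new): [99 65 16 2 52 17]
  21. access 16: HIT. Cache (old->new): [99 65 16 2 52 17]
  22. access 65: HIT. Cache (old->new): [99 65 16 2 52 17]
  23. access 16: HIT. Cache (old->new): [99 65 16 2 52 17]
Total: 15 hits, 8 misses, 2 evictions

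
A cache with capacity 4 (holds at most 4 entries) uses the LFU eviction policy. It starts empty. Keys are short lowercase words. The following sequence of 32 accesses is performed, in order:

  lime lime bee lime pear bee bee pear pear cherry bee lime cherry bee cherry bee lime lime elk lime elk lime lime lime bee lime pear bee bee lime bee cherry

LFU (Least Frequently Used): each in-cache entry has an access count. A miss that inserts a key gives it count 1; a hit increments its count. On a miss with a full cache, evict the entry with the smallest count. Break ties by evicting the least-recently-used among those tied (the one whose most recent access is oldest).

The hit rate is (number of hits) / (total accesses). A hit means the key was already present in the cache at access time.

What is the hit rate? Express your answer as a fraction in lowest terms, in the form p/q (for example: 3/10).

Answer: 13/16

Derivation:
LFU simulation (capacity=4):
  1. access lime: MISS. Cache: [lime(c=1)]
  2. access lime: HIT, count now 2. Cache: [lime(c=2)]
  3. access bee: MISS. Cache: [bee(c=1) lime(c=2)]
  4. access lime: HIT, count now 3. Cache: [bee(c=1) lime(c=3)]
  5. access pear: MISS. Cache: [bee(c=1) pear(c=1) lime(c=3)]
  6. access bee: HIT, count now 2. Cache: [pear(c=1) bee(c=2) lime(c=3)]
  7. access bee: HIT, count now 3. Cache: [pear(c=1) lime(c=3) bee(c=3)]
  8. access pear: HIT, count now 2. Cache: [pear(c=2) lime(c=3) bee(c=3)]
  9. access pear: HIT, count now 3. Cache: [lime(c=3) bee(c=3) pear(c=3)]
  10. access cherry: MISS. Cache: [cherry(c=1) lime(c=3) bee(c=3) pear(c=3)]
  11. access bee: HIT, count now 4. Cache: [cherry(c=1) lime(c=3) pear(c=3) bee(c=4)]
  12. access lime: HIT, count now 4. Cache: [cherry(c=1) pear(c=3) bee(c=4) lime(c=4)]
  13. access cherry: HIT, count now 2. Cache: [cherry(c=2) pear(c=3) bee(c=4) lime(c=4)]
  14. access bee: HIT, count now 5. Cache: [cherry(c=2) pear(c=3) lime(c=4) bee(c=5)]
  15. access cherry: HIT, count now 3. Cache: [pear(c=3) cherry(c=3) lime(c=4) bee(c=5)]
  16. access bee: HIT, count now 6. Cache: [pear(c=3) cherry(c=3) lime(c=4) bee(c=6)]
  17. access lime: HIT, count now 5. Cache: [pear(c=3) cherry(c=3) lime(c=5) bee(c=6)]
  18. access lime: HIT, count now 6. Cache: [pear(c=3) cherry(c=3) bee(c=6) lime(c=6)]
  19. access elk: MISS, evict pear(c=3). Cache: [elk(c=1) cherry(c=3) bee(c=6) lime(c=6)]
  20. access lime: HIT, count now 7. Cache: [elk(c=1) cherry(c=3) bee(c=6) lime(c=7)]
  21. access elk: HIT, count now 2. Cache: [elk(c=2) cherry(c=3) bee(c=6) lime(c=7)]
  22. access lime: HIT, count now 8. Cache: [elk(c=2) cherry(c=3) bee(c=6) lime(c=8)]
  23. access lime: HIT, count now 9. Cache: [elk(c=2) cherry(c=3) bee(c=6) lime(c=9)]
  24. access lime: HIT, count now 10. Cache: [elk(c=2) cherry(c=3) bee(c=6) lime(c=10)]
  25. access bee: HIT, count now 7. Cache: [elk(c=2) cherry(c=3) bee(c=7) lime(c=10)]
  26. access lime: HIT, count now 11. Cache: [elk(c=2) cherry(c=3) bee(c=7) lime(c=11)]
  27. access pear: MISS, evict elk(c=2). Cache: [pear(c=1) cherry(c=3) bee(c=7) lime(c=11)]
  28. access bee: HIT, count now 8. Cache: [pear(c=1) cherry(c=3) bee(c=8) lime(c=11)]
  29. access bee: HIT, count now 9. Cache: [pear(c=1) cherry(c=3) bee(c=9) lime(c=11)]
  30. access lime: HIT, count now 12. Cache: [pear(c=1) cherry(c=3) bee(c=9) lime(c=12)]
  31. access bee: HIT, count now 10. Cache: [pear(c=1) cherry(c=3) bee(c=10) lime(c=12)]
  32. access cherry: HIT, count now 4. Cache: [pear(c=1) cherry(c=4) bee(c=10) lime(c=12)]
Total: 26 hits, 6 misses, 2 evictions

Hit rate = 26/32 = 13/16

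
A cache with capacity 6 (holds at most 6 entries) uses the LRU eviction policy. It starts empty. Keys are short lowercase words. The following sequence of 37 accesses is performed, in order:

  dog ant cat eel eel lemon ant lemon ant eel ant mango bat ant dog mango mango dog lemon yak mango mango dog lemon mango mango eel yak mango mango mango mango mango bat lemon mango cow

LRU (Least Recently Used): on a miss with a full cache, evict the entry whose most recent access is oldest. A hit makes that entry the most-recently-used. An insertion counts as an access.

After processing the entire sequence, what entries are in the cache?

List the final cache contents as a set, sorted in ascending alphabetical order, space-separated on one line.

Answer: bat cow eel lemon mango yak

Derivation:
LRU simulation (capacity=6):
  1. access dog: MISS. Cache (LRU->MRU): [dog]
  2. access ant: MISS. Cache (LRU->MRU): [dog ant]
  3. access cat: MISS. Cache (LRU->MRU): [dog ant cat]
  4. access eel: MISS. Cache (LRU->MRU): [dog ant cat eel]
  5. access eel: HIT. Cache (LRU->MRU): [dog ant cat eel]
  6. access lemon: MISS. Cache (LRU->MRU): [dog ant cat eel lemon]
  7. access ant: HIT. Cache (LRU->MRU): [dog cat eel lemon ant]
  8. access lemon: HIT. Cache (LRU->MRU): [dog cat eel ant lemon]
  9. access ant: HIT. Cache (LRU->MRU): [dog cat eel lemon ant]
  10. access eel: HIT. Cache (LRU->MRU): [dog cat lemon ant eel]
  11. access ant: HIT. Cache (LRU->MRU): [dog cat lemon eel ant]
  12. access mango: MISS. Cache (LRU->MRU): [dog cat lemon eel ant mango]
  13. access bat: MISS, evict dog. Cache (LRU->MRU): [cat lemon eel ant mango bat]
  14. access ant: HIT. Cache (LRU->MRU): [cat lemon eel mango bat ant]
  15. access dog: MISS, evict cat. Cache (LRU->MRU): [lemon eel mango bat ant dog]
  16. access mango: HIT. Cache (LRU->MRU): [lemon eel bat ant dog mango]
  17. access mango: HIT. Cache (LRU->MRU): [lemon eel bat ant dog mango]
  18. access dog: HIT. Cache (LRU->MRU): [lemon eel bat ant mango dog]
  19. access lemon: HIT. Cache (LRU->MRU): [eel bat ant mango dog lemon]
  20. access yak: MISS, evict eel. Cache (LRU->MRU): [bat ant mango dog lemon yak]
  21. access mango: HIT. Cache (LRU->MRU): [bat ant dog lemon yak mango]
  22. access mango: HIT. Cache (LRU->MRU): [bat ant dog lemon yak mango]
  23. access dog: HIT. Cache (LRU->MRU): [bat ant lemon yak mango dog]
  24. access lemon: HIT. Cache (LRU->MRU): [bat ant yak mango dog lemon]
  25. access mango: HIT. Cache (LRU->MRU): [bat ant yak dog lemon mango]
  26. access mango: HIT. Cache (LRU->MRU): [bat ant yak dog lemon mango]
  27. access eel: MISS, evict bat. Cache (LRU->MRU): [ant yak dog lemon mango eel]
  28. access yak: HIT. Cache (LRU->MRU): [ant dog lemon mango eel yak]
  29. access mango: HIT. Cache (LRU->MRU): [ant dog lemon eel yak mango]
  30. access mango: HIT. Cache (LRU->MRU): [ant dog lemon eel yak mango]
  31. access mango: HIT. Cache (LRU->MRU): [ant dog lemon eel yak mango]
  32. access mango: HIT. Cache (LRU->MRU): [ant dog lemon eel yak mango]
  33. access mango: HIT. Cache (LRU->MRU): [ant dog lemon eel yak mango]
  34. access bat: MISS, evict ant. Cache (LRU->MRU): [dog lemon eel yak mango bat]
  35. access lemon: HIT. Cache (LRU->MRU): [dog eel yak mango bat lemon]
  36. access mango: HIT. Cache (LRU->MRU): [dog eel yak bat lemon mango]
  37. access cow: MISS, evict dog. Cache (LRU->MRU): [eel yak bat lemon mango cow]
Total: 25 hits, 12 misses, 6 evictions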